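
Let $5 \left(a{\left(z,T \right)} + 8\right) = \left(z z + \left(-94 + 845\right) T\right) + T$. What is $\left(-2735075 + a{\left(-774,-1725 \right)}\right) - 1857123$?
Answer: $- \frac{23659154}{5} \approx -4.7318 \cdot 10^{6}$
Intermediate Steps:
$a{\left(z,T \right)} = -8 + \frac{z^{2}}{5} + \frac{752 T}{5}$ ($a{\left(z,T \right)} = -8 + \frac{\left(z z + \left(-94 + 845\right) T\right) + T}{5} = -8 + \frac{\left(z^{2} + 751 T\right) + T}{5} = -8 + \frac{z^{2} + 752 T}{5} = -8 + \left(\frac{z^{2}}{5} + \frac{752 T}{5}\right) = -8 + \frac{z^{2}}{5} + \frac{752 T}{5}$)
$\left(-2735075 + a{\left(-774,-1725 \right)}\right) - 1857123 = \left(-2735075 + \left(-8 + \frac{\left(-774\right)^{2}}{5} + \frac{752}{5} \left(-1725\right)\right)\right) - 1857123 = \left(-2735075 - \frac{698164}{5}\right) - 1857123 = - \frac{14373539}{5} - 1857123 = - \frac{23659154}{5}$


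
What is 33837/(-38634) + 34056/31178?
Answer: 43458253/200755142 ≈ 0.21647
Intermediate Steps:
33837/(-38634) + 34056/31178 = 33837*(-1/38634) + 34056*(1/31178) = -11279/12878 + 17028/15589 = 43458253/200755142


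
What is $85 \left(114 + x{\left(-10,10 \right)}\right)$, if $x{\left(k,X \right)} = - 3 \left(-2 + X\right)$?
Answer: $7650$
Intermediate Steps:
$x{\left(k,X \right)} = 6 - 3 X$
$85 \left(114 + x{\left(-10,10 \right)}\right) = 85 \left(114 + \left(6 - 30\right)\right) = 85 \left(114 - 24\right) = 85 \cdot 90 = 7650$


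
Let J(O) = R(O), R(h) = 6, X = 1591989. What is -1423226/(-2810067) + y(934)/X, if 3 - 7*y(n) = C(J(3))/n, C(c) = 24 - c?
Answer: 2468924599292510/4874728172472249 ≈ 0.50647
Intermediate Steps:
J(O) = 6
y(n) = 3/7 - 18/(7*n) (y(n) = 3/7 - (24 - 1*6)/(7*n) = 3/7 - (24 - 6)/(7*n) = 3/7 - 18/(7*n))
-1423226/(-2810067) + y(934)/X = -1423226/(-2810067) + ((3/7)*(-6 + 934)/934)/1591989 = -1423226*(-1/2810067) + ((3/7)*(1/934)*928)*(1/1591989) = 1423226/2810067 + (1392/3269)*(1/1591989) = 1423226/2810067 + 464/1734737347 = 2468924599292510/4874728172472249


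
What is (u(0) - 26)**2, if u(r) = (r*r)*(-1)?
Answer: 676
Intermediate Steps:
u(r) = -r**2 (u(r) = r**2*(-1) = -r**2)
(u(0) - 26)**2 = (-1*0**2 - 26)**2 = (-1*0 - 26)**2 = (0 - 26)**2 = (-26)**2 = 676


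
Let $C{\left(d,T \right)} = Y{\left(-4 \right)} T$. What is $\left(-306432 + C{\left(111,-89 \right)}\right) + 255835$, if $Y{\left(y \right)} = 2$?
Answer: $-50775$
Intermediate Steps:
$C{\left(d,T \right)} = 2 T$
$\left(-306432 + C{\left(111,-89 \right)}\right) + 255835 = \left(-306432 + 2 \left(-89\right)\right) + 255835 = \left(-306432 - 178\right) + 255835 = -306610 + 255835 = -50775$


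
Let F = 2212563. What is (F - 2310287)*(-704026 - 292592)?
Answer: 97393497432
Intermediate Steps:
(F - 2310287)*(-704026 - 292592) = (2212563 - 2310287)*(-704026 - 292592) = -97724*(-996618) = 97393497432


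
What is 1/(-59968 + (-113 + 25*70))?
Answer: -1/58331 ≈ -1.7144e-5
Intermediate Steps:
1/(-59968 + (-113 + 25*70)) = 1/(-59968 + (-113 + 1750)) = 1/(-59968 + 1637) = 1/(-58331) = -1/58331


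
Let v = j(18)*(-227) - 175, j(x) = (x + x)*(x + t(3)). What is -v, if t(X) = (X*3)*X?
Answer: 367915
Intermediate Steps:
t(X) = 3*X² (t(X) = (3*X)*X = 3*X²)
j(x) = 2*x*(27 + x) (j(x) = (x + x)*(x + 3*3²) = (2*x)*(x + 3*9) = (2*x)*(x + 27) = (2*x)*(27 + x) = 2*x*(27 + x))
v = -367915 (v = (2*18*(27 + 18))*(-227) - 175 = (2*18*45)*(-227) - 175 = 1620*(-227) - 175 = -367740 - 175 = -367915)
-v = -1*(-367915) = 367915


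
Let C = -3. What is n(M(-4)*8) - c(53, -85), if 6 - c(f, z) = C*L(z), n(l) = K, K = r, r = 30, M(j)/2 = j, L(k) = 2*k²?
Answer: -43326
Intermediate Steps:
M(j) = 2*j
K = 30
n(l) = 30
c(f, z) = 6 + 6*z² (c(f, z) = 6 - (-3)*2*z² = 6 - (-6)*z² = 6 + 6*z²)
n(M(-4)*8) - c(53, -85) = 30 - (6 + 6*(-85)²) = 30 - (6 + 6*7225) = 30 - (6 + 43350) = 30 - 1*43356 = 30 - 43356 = -43326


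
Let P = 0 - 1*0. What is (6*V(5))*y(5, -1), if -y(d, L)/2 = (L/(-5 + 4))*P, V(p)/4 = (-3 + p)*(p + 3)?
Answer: 0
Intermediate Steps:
V(p) = 4*(-3 + p)*(3 + p) (V(p) = 4*((-3 + p)*(p + 3)) = 4*((-3 + p)*(3 + p)) = 4*(-3 + p)*(3 + p))
P = 0 (P = 0 + 0 = 0)
y(d, L) = 0 (y(d, L) = -2*L/(-5 + 4)*0 = -2*L/(-1)*0 = -2*L*(-1)*0 = -2*(-L)*0 = -2*0 = 0)
(6*V(5))*y(5, -1) = (6*(-36 + 4*5²))*0 = (6*(-36 + 4*25))*0 = (6*(-36 + 100))*0 = (6*64)*0 = 384*0 = 0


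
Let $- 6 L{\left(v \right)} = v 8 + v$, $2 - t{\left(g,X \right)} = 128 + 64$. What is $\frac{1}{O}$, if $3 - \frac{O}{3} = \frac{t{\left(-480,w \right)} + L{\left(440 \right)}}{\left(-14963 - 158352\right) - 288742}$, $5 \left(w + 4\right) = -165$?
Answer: $\frac{154019}{1385321} \approx 0.11118$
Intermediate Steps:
$w = -37$ ($w = -4 + \frac{1}{5} \left(-165\right) = -4 - 33 = -37$)
$t{\left(g,X \right)} = -190$ ($t{\left(g,X \right)} = 2 - \left(128 + 64\right) = 2 - 192 = -190$)
$L{\left(v \right)} = - \frac{3 v}{2}$ ($L{\left(v \right)} = - \frac{v 8 + v}{6} = - \frac{8 v + v}{6} = - \frac{9 v}{6} = - \frac{3 v}{2}$)
$O = \frac{1385321}{154019}$ ($O = 9 - 3 \frac{-190 - 660}{\left(-14963 - 158352\right) - 288742} = 9 - 3 \frac{-190 - 660}{-173315 - 288742} = 9 - 3 \left(- \frac{850}{-462057}\right) = 9 - 3 \left(\left(-850\right) \left(- \frac{1}{462057}\right)\right) = 9 - \frac{850}{154019} = \frac{1385321}{154019} \approx 8.9945$)
$\frac{1}{O} = \frac{1}{\frac{1385321}{154019}} = \frac{154019}{1385321}$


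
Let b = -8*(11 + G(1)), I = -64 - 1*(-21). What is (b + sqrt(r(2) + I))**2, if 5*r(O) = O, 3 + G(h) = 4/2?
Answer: (400 - I*sqrt(1065))**2/25 ≈ 6357.4 - 1044.3*I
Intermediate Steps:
G(h) = -1 (G(h) = -3 + 4/2 = -3 + 4*(1/2) = -3 + 2 = -1)
I = -43 (I = -64 + 21 = -43)
r(O) = O/5
b = -80 (b = -8*(11 - 1) = -8*10 = -80)
(b + sqrt(r(2) + I))**2 = (-80 + sqrt((1/5)*2 - 43))**2 = (-80 + sqrt(2/5 - 43))**2 = (-80 + sqrt(-213/5))**2 = (-80 + I*sqrt(1065)/5)**2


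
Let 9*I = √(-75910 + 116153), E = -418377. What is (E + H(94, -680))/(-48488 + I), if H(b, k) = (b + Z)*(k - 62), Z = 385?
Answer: 3039101528760/190437937421 + 6964155*√40243/190437937421 ≈ 15.966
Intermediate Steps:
H(b, k) = (-62 + k)*(385 + b) (H(b, k) = (b + 385)*(k - 62) = (385 + b)*(-62 + k) = (-62 + k)*(385 + b))
I = √40243/9 (I = √(-75910 + 116153)/9 = √40243/9 ≈ 22.290)
(E + H(94, -680))/(-48488 + I) = (-418377 + (-23870 - 62*94 + 385*(-680) + 94*(-680)))/(-48488 + √40243/9) = (-418377 + (-23870 - 5828 - 261800 - 63920))/(-48488 + √40243/9) = (-418377 - 355418)/(-48488 + √40243/9) = -773795/(-48488 + √40243/9)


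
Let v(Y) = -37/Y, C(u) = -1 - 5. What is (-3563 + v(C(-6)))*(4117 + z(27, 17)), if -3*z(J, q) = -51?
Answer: -14703949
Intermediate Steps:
z(J, q) = 17 (z(J, q) = -1/3*(-51) = 17)
C(u) = -6
(-3563 + v(C(-6)))*(4117 + z(27, 17)) = (-3563 - 37/(-6))*(4117 + 17) = (-3563 - 37*(-1/6))*4134 = (-3563 + 37/6)*4134 = -21341/6*4134 = -14703949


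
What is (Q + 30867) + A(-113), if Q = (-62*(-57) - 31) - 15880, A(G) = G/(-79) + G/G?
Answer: 1460902/79 ≈ 18492.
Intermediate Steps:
A(G) = 1 - G/79 (A(G) = G*(-1/79) + 1 = -G/79 + 1 = 1 - G/79)
Q = -12377 (Q = (3534 - 31) - 15880 = 3503 - 15880 = -12377)
(Q + 30867) + A(-113) = (-12377 + 30867) + (1 - 1/79*(-113)) = 18490 + (1 + 113/79) = 18490 + 192/79 = 1460902/79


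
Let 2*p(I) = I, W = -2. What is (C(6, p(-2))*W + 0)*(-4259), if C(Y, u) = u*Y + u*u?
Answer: -42590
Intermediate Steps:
p(I) = I/2
C(Y, u) = u² + Y*u (C(Y, u) = Y*u + u² = u² + Y*u)
(C(6, p(-2))*W + 0)*(-4259) = ((((½)*(-2))*(6 + (½)*(-2)))*(-2) + 0)*(-4259) = (-(6 - 1)*(-2) + 0)*(-4259) = (-1*5*(-2) + 0)*(-4259) = (-5*(-2) + 0)*(-4259) = (10 + 0)*(-4259) = 10*(-4259) = -42590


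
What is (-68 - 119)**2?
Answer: 34969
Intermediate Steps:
(-68 - 119)**2 = (-187)**2 = 34969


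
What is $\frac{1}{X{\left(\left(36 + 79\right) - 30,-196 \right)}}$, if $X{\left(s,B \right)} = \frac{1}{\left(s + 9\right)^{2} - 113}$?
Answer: $8723$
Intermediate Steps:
$X{\left(s,B \right)} = \frac{1}{-113 + \left(9 + s\right)^{2}}$ ($X{\left(s,B \right)} = \frac{1}{\left(9 + s\right)^{2} - 113} = \frac{1}{-113 + \left(9 + s\right)^{2}}$)
$\frac{1}{X{\left(\left(36 + 79\right) - 30,-196 \right)}} = \frac{1}{\frac{1}{-113 + \left(9 + \left(\left(36 + 79\right) - 30\right)\right)^{2}}} = \frac{1}{\frac{1}{-113 + \left(9 + \left(115 - 30\right)\right)^{2}}} = \frac{1}{\frac{1}{-113 + \left(9 + 85\right)^{2}}} = \frac{1}{\frac{1}{-113 + 94^{2}}} = \frac{1}{\frac{1}{-113 + 8836}} = \frac{1}{\frac{1}{8723}} = 8723$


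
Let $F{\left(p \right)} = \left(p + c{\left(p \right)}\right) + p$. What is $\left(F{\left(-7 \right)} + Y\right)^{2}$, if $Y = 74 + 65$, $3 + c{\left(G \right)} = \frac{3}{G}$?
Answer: $\frac{724201}{49} \approx 14780.0$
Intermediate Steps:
$c{\left(G \right)} = -3 + \frac{3}{G}$
$F{\left(p \right)} = -3 + 2 p + \frac{3}{p}$ ($F{\left(p \right)} = \left(p - \left(3 - \frac{3}{p}\right)\right) + p = \left(-3 + p + \frac{3}{p}\right) + p = -3 + 2 p + \frac{3}{p}$)
$Y = 139$
$\left(F{\left(-7 \right)} + Y\right)^{2} = \left(\left(-3 + 2 \left(-7\right) + \frac{3}{-7}\right) + 139\right)^{2} = \left(\left(-3 - 14 + 3 \left(- \frac{1}{7}\right)\right) + 139\right)^{2} = \left(\left(-3 - 14 - \frac{3}{7}\right) + 139\right)^{2} = \left(- \frac{122}{7} + 139\right)^{2} = \left(\frac{851}{7}\right)^{2} = \frac{724201}{49}$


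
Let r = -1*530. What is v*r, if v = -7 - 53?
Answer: 31800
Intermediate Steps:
v = -60
r = -530
v*r = -60*(-530) = 31800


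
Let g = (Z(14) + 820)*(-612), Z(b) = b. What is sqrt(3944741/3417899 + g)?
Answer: I*sqrt(5962589909814464849)/3417899 ≈ 714.43*I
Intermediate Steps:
g = -510408 (g = (14 + 820)*(-612) = 834*(-612) = -510408)
sqrt(3944741/3417899 + g) = sqrt(3944741/3417899 - 510408) = sqrt(-1744519048051/3417899) = I*sqrt(5962589909814464849)/3417899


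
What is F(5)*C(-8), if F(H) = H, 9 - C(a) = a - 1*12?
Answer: 145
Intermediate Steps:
C(a) = 21 - a (C(a) = 9 - (a - 1*12) = 9 - (a - 12) = 9 - (-12 + a) = 9 + (12 - a) = 21 - a)
F(5)*C(-8) = 5*(21 - 1*(-8)) = 5*(21 + 8) = 5*29 = 145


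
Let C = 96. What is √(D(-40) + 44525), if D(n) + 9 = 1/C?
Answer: √25641222/24 ≈ 210.99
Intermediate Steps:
D(n) = -863/96 (D(n) = -9 + 1/96 = -863/96)
√(D(-40) + 44525) = √(-863/96 + 44525) = √(4273537/96) = √25641222/24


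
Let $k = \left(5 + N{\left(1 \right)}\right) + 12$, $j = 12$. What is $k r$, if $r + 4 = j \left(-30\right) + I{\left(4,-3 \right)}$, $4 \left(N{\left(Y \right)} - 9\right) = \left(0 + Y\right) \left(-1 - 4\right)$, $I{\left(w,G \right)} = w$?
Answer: $-8910$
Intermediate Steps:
$N{\left(Y \right)} = 9 - \frac{5 Y}{4}$ ($N{\left(Y \right)} = 9 + \frac{\left(0 + Y\right) \left(-1 - 4\right)}{4} = 9 + \frac{Y \left(-5\right)}{4} = 9 + \frac{\left(-5\right) Y}{4} = 9 - \frac{5 Y}{4}$)
$k = \frac{99}{4}$ ($k = \left(5 + \left(9 - \frac{5}{4}\right)\right) + 12 = \left(5 + \frac{31}{4}\right) + 12 = \frac{51}{4} + 12 = \frac{99}{4} \approx 24.75$)
$r = -360$ ($r = -4 + \left(12 \left(-30\right) + 4\right) = -4 + \left(-360 + 4\right) = -4 - 356 = -360$)
$k r = \frac{99}{4} \left(-360\right) = -8910$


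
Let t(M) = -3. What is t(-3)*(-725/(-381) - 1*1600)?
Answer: 608875/127 ≈ 4794.3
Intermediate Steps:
t(-3)*(-725/(-381) - 1*1600) = -3*(-725/(-381) - 1*1600) = -3*(-725*(-1/381) - 1600) = -3*(725/381 - 1600) = -3*(-608875/381) = 608875/127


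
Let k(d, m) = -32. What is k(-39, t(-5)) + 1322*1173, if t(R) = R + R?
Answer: 1550674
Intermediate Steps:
t(R) = 2*R
k(-39, t(-5)) + 1322*1173 = -32 + 1322*1173 = -32 + 1550706 = 1550674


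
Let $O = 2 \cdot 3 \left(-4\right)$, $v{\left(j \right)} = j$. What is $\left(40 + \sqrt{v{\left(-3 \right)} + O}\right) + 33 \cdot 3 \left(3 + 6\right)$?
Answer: $931 + 3 i \sqrt{3} \approx 931.0 + 5.1962 i$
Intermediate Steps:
$O = -24$ ($O = 6 \left(-4\right) = -24$)
$\left(40 + \sqrt{v{\left(-3 \right)} + O}\right) + 33 \cdot 3 \left(3 + 6\right) = \left(40 + \sqrt{-3 - 24}\right) + 33 \cdot 3 \left(3 + 6\right) = \left(40 + \sqrt{-27}\right) + 33 \cdot 3 \cdot 9 = \left(40 + 3 i \sqrt{3}\right) + 33 \cdot 27 = \left(40 + 3 i \sqrt{3}\right) + 891 = 931 + 3 i \sqrt{3}$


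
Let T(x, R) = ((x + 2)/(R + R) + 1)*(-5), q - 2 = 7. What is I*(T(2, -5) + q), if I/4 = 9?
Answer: 216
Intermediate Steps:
I = 36 (I = 4*9 = 36)
q = 9 (q = 2 + 7 = 9)
T(x, R) = -5 - 5*(2 + x)/(2*R) (T(x, R) = ((2 + x)/((2*R)) + 1)*(-5) = ((2 + x)*(1/(2*R)) + 1)*(-5) = ((2 + x)/(2*R) + 1)*(-5) = (1 + (2 + x)/(2*R))*(-5) = -5 - 5*(2 + x)/(2*R))
I*(T(2, -5) + q) = 36*((5/2)*(-2 - 1*2 - 2*(-5))/(-5) + 9) = 36*((5/2)*(-⅕)*(-2 - 2 + 10) + 9) = 36*((5/2)*(-⅕)*6 + 9) = 36*(-3 + 9) = 36*6 = 216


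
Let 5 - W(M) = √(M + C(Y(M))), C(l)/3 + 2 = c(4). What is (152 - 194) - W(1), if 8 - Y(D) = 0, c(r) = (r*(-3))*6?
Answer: -47 + I*√221 ≈ -47.0 + 14.866*I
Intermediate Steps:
c(r) = -18*r (c(r) = -3*r*6 = -18*r)
Y(D) = 8 (Y(D) = 8 - 1*0 = 8 + 0 = 8)
C(l) = -222 (C(l) = -6 + 3*(-18*4) = -6 + 3*(-72) = -6 - 216 = -222)
W(M) = 5 - √(-222 + M) (W(M) = 5 - √(M - 222) = 5 - √(-222 + M))
(152 - 194) - W(1) = (152 - 194) - (5 - √(-222 + 1)) = -42 - (5 - √(-221)) = -42 - (5 - I*√221) = -42 + (-5 + I*√221) = -47 + I*√221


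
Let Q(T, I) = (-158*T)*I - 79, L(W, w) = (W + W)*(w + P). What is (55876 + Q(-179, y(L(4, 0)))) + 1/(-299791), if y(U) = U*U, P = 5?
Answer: 13582629937626/299791 ≈ 4.5307e+7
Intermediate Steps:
L(W, w) = 2*W*(5 + w) (L(W, w) = (W + W)*(w + 5) = (2*W)*(5 + w) = 2*W*(5 + w))
y(U) = U²
Q(T, I) = -79 - 158*I*T (Q(T, I) = -158*I*T - 79 = -79 - 158*I*T)
(55876 + Q(-179, y(L(4, 0)))) + 1/(-299791) = (55876 + (-79 - 158*(2*4*(5 + 0))²*(-179))) + 1/(-299791) = (55876 + (-79 - 158*(2*4*5)²*(-179))) - 1/299791 = (55876 + (-79 - 158*40²*(-179))) - 1/299791 = (55876 + (-79 - 158*1600*(-179))) - 1/299791 = (55876 + (-79 + 45251200)) - 1/299791 = (55876 + 45251121) - 1/299791 = 45306997 - 1/299791 = 13582629937626/299791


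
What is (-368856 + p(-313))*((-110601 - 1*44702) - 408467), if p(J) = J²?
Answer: 152717963990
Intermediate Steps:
(-368856 + p(-313))*((-110601 - 1*44702) - 408467) = (-368856 + (-313)²)*((-110601 - 1*44702) - 408467) = (-368856 + 97969)*((-110601 - 44702) - 408467) = -270887*(-155303 - 408467) = -270887*(-563770) = 152717963990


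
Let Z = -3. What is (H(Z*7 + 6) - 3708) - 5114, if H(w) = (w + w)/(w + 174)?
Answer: -467576/53 ≈ -8822.2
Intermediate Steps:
H(w) = 2*w/(174 + w) (H(w) = (2*w)/(174 + w) = 2*w/(174 + w))
(H(Z*7 + 6) - 3708) - 5114 = (2*(-3*7 + 6)/(174 + (-3*7 + 6)) - 3708) - 5114 = (2*(-21 + 6)/(174 + (-21 + 6)) - 3708) - 5114 = (2*(-15)/(174 - 15) - 3708) - 5114 = (2*(-15)/159 - 3708) - 5114 = (2*(-15)*(1/159) - 3708) - 5114 = (-10/53 - 3708) - 5114 = -196534/53 - 5114 = -467576/53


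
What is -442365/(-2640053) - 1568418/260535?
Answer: -1341818360293/229275402785 ≈ -5.8524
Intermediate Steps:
-442365/(-2640053) - 1568418/260535 = -442365*(-1/2640053) - 1568418*1/260535 = 442365/2640053 - 522806/86845 = -1341818360293/229275402785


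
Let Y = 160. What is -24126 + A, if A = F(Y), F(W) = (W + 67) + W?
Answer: -23739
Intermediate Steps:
F(W) = 67 + 2*W (F(W) = (67 + W) + W = 67 + 2*W)
A = 387 (A = 67 + 2*160 = 67 + 320 = 387)
-24126 + A = -24126 + 387 = -23739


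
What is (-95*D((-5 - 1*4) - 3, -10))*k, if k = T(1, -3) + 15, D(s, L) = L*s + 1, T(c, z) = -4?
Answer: -126445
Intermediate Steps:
D(s, L) = 1 + L*s
k = 11 (k = -4 + 15 = 11)
(-95*D((-5 - 1*4) - 3, -10))*k = -95*(1 - 10*((-5 - 1*4) - 3))*11 = -95*(1 - 10*((-5 - 4) - 3))*11 = -95*(1 - 10*(-9 - 3))*11 = -95*(1 - 10*(-12))*11 = -95*(1 + 120)*11 = -95*121*11 = -11495*11 = -126445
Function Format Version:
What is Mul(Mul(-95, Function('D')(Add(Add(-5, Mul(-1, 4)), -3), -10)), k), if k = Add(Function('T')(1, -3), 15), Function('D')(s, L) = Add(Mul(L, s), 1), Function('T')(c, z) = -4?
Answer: -126445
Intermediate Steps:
Function('D')(s, L) = Add(1, Mul(L, s))
k = 11 (k = Add(-4, 15) = 11)
Mul(Mul(-95, Function('D')(Add(Add(-5, Mul(-1, 4)), -3), -10)), k) = Mul(Mul(-95, Add(1, Mul(-10, Add(Add(-5, Mul(-1, 4)), -3)))), 11) = Mul(Mul(-95, Add(1, Mul(-10, Add(Add(-5, -4), -3)))), 11) = Mul(Mul(-95, Add(1, Mul(-10, Add(-9, -3)))), 11) = Mul(Mul(-95, Add(1, Mul(-10, -12))), 11) = Mul(Mul(-95, Add(1, 120)), 11) = Mul(Mul(-95, 121), 11) = Mul(-11495, 11) = -126445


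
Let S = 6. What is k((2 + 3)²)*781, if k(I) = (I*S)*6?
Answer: 702900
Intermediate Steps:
k(I) = 36*I (k(I) = (I*6)*6 = (6*I)*6 = 36*I)
k((2 + 3)²)*781 = (36*(2 + 3)²)*781 = (36*5²)*781 = (36*25)*781 = 900*781 = 702900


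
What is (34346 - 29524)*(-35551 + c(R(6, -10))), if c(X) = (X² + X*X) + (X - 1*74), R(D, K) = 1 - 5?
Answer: -171648734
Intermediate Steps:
R(D, K) = -4
c(X) = -74 + X + 2*X² (c(X) = (X² + X²) + (X - 74) = 2*X² + (-74 + X) = -74 + X + 2*X²)
(34346 - 29524)*(-35551 + c(R(6, -10))) = (34346 - 29524)*(-35551 + (-74 - 4 + 2*(-4)²)) = 4822*(-35551 + (-74 - 4 + 2*16)) = 4822*(-35551 + (-74 - 4 + 32)) = 4822*(-35551 - 46) = 4822*(-35597) = -171648734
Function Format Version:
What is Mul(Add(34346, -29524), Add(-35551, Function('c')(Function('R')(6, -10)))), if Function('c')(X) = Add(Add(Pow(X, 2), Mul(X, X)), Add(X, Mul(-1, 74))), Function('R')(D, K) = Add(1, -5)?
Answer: -171648734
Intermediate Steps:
Function('R')(D, K) = -4
Function('c')(X) = Add(-74, X, Mul(2, Pow(X, 2))) (Function('c')(X) = Add(Add(Pow(X, 2), Pow(X, 2)), Add(X, -74)) = Add(Mul(2, Pow(X, 2)), Add(-74, X)) = Add(-74, X, Mul(2, Pow(X, 2))))
Mul(Add(34346, -29524), Add(-35551, Function('c')(Function('R')(6, -10)))) = Mul(Add(34346, -29524), Add(-35551, Add(-74, -4, Mul(2, Pow(-4, 2))))) = Mul(4822, Add(-35551, Add(-74, -4, Mul(2, 16)))) = Mul(4822, Add(-35551, Add(-74, -4, 32))) = Mul(4822, Add(-35551, -46)) = Mul(4822, -35597) = -171648734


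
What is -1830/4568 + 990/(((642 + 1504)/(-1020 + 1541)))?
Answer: 588050385/2450732 ≈ 239.95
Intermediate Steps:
-1830/4568 + 990/(((642 + 1504)/(-1020 + 1541))) = -1830*1/4568 + 990/((2146/521)) = -915/2284 + 990/((2146*(1/521))) = -915/2284 + 990/(2146/521) = -915/2284 + 990*(521/2146) = -915/2284 + 257895/1073 = 588050385/2450732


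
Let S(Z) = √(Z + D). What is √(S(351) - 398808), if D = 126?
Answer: √(-398808 + 3*√53) ≈ 631.5*I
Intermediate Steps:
S(Z) = √(126 + Z) (S(Z) = √(Z + 126) = √(126 + Z))
√(S(351) - 398808) = √(√(126 + 351) - 398808) = √(√477 - 398808) = √(3*√53 - 398808) = √(-398808 + 3*√53)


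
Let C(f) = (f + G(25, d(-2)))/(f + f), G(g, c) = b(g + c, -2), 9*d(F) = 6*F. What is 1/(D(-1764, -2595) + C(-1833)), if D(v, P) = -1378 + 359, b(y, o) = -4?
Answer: -3666/3733817 ≈ -0.00098184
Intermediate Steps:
d(F) = 2*F/3 (d(F) = (6*F)/9 = 2*F/3)
G(g, c) = -4
D(v, P) = -1019
C(f) = (-4 + f)/(2*f) (C(f) = (f - 4)/(f + f) = (-4 + f)/((2*f)) = (-4 + f)*(1/(2*f)) = (-4 + f)/(2*f))
1/(D(-1764, -2595) + C(-1833)) = 1/(-1019 + (½)*(-4 - 1833)/(-1833)) = 1/(-1019 + (½)*(-1/1833)*(-1837)) = 1/(-1019 + 1837/3666) = 1/(-3733817/3666) = -3666/3733817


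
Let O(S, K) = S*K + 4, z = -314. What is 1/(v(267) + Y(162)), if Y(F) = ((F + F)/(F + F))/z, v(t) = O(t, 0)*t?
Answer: 314/335351 ≈ 0.00093633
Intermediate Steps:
O(S, K) = 4 + K*S (O(S, K) = K*S + 4 = 4 + K*S)
v(t) = 4*t (v(t) = (4 + 0*t)*t = (4 + 0)*t = 4*t)
Y(F) = -1/314 (Y(F) = ((F + F)/(F + F))/(-314) = ((2*F)/((2*F)))*(-1/314) = ((2*F)*(1/(2*F)))*(-1/314) = 1*(-1/314) = -1/314)
1/(v(267) + Y(162)) = 1/(4*267 - 1/314) = 1/(1068 - 1/314) = 1/(335351/314) = 314/335351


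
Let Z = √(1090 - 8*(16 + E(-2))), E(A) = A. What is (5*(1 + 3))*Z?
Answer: 20*√978 ≈ 625.46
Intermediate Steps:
Z = √978 (Z = √(1090 - 8*(16 - 2)) = √(1090 - 8*14) = √(1090 - 112) = √978 ≈ 31.273)
(5*(1 + 3))*Z = (5*(1 + 3))*√978 = (5*4)*√978 = 20*√978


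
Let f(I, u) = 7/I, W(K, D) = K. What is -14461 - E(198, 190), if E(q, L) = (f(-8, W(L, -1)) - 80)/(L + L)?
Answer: -43960793/3040 ≈ -14461.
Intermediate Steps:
E(q, L) = -647/(16*L) (E(q, L) = (7/(-8) - 80)/(L + L) = (7*(-⅛) - 80)/((2*L)) = (-7/8 - 80)*(1/(2*L)) = -647/(16*L))
-14461 - E(198, 190) = -14461 - (-647)/(16*190) = -14461 - 1*(-647/3040) = -14461 + 647/3040 = -43960793/3040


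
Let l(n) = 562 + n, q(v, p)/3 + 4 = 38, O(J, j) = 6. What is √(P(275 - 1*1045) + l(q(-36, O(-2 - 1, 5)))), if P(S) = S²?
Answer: 2*√148391 ≈ 770.43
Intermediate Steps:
q(v, p) = 102 (q(v, p) = -12 + 3*38 = -12 + 114 = 102)
√(P(275 - 1*1045) + l(q(-36, O(-2 - 1, 5)))) = √((275 - 1*1045)² + (562 + 102)) = √((275 - 1045)² + 664) = √((-770)² + 664) = √(592900 + 664) = √593564 = 2*√148391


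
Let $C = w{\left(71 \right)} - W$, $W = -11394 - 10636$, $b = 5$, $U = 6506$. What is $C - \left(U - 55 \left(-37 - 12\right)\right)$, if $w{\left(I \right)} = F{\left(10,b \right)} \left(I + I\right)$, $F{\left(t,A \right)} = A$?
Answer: $13539$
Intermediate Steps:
$w{\left(I \right)} = 10 I$ ($w{\left(I \right)} = 5 \left(I + I\right) = 5 \cdot 2 I = 10 I$)
$W = -22030$ ($W = -11394 - 10636 = -22030$)
$C = 22740$ ($C = 10 \cdot 71 - -22030 = 710 + 22030 = 22740$)
$C - \left(U - 55 \left(-37 - 12\right)\right) = 22740 - \left(6506 - 55 \left(-37 - 12\right)\right) = 22740 - \left(6506 - 55 \left(-49\right)\right) = 22740 - \left(6506 - -2695\right) = 22740 - \left(6506 + 2695\right) = 22740 - 9201 = 13539$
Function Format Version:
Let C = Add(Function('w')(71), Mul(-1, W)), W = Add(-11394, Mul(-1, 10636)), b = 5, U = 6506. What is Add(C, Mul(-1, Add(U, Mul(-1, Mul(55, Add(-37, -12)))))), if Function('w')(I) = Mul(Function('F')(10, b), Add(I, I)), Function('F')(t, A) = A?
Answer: 13539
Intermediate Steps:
Function('w')(I) = Mul(10, I) (Function('w')(I) = Mul(5, Add(I, I)) = Mul(5, Mul(2, I)) = Mul(10, I))
W = -22030 (W = Add(-11394, -10636) = -22030)
C = 22740 (C = Add(Mul(10, 71), Mul(-1, -22030)) = Add(710, 22030) = 22740)
Add(C, Mul(-1, Add(U, Mul(-1, Mul(55, Add(-37, -12)))))) = Add(22740, Mul(-1, Add(6506, Mul(-1, Mul(55, Add(-37, -12)))))) = Add(22740, Mul(-1, Add(6506, Mul(-1, Mul(55, -49))))) = Add(22740, Mul(-1, Add(6506, Mul(-1, -2695)))) = Add(22740, Mul(-1, Add(6506, 2695))) = Add(22740, Mul(-1, 9201)) = Add(22740, -9201) = 13539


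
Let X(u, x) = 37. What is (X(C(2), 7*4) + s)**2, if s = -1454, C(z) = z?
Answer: 2007889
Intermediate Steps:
(X(C(2), 7*4) + s)**2 = (37 - 1454)**2 = (-1417)**2 = 2007889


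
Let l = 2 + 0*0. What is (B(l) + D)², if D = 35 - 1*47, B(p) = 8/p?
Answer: 64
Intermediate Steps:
l = 2 (l = 2 + 0 = 2)
D = -12 (D = 35 - 47 = -12)
(B(l) + D)² = (8/2 - 12)² = (8*(½) - 12)² = (4 - 12)² = (-8)² = 64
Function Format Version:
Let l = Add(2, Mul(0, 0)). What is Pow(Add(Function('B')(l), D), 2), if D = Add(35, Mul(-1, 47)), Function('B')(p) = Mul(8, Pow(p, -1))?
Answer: 64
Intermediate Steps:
l = 2 (l = Add(2, 0) = 2)
D = -12 (D = Add(35, -47) = -12)
Pow(Add(Function('B')(l), D), 2) = Pow(Add(Mul(8, Pow(2, -1)), -12), 2) = Pow(Add(Mul(8, Rational(1, 2)), -12), 2) = Pow(Add(4, -12), 2) = Pow(-8, 2) = 64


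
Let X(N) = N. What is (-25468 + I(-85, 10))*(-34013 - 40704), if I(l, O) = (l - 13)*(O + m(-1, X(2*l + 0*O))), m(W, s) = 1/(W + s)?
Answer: 337908379670/171 ≈ 1.9761e+9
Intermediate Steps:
I(l, O) = (-13 + l)*(O + 1/(-1 + 2*l)) (I(l, O) = (l - 13)*(O + 1/(-1 + (2*l + 0*O))) = (-13 + l)*(O + 1/(-1 + (2*l + 0))) = (-13 + l)*(O + 1/(-1 + 2*l)))
(-25468 + I(-85, 10))*(-34013 - 40704) = (-25468 + (-13 - 85 + 10*(-1 + 2*(-85))*(-13 - 85))/(-1 + 2*(-85)))*(-34013 - 40704) = (-25468 + (-13 - 85 + 10*(-1 - 170)*(-98))/(-1 - 170))*(-74717) = (-25468 + (-13 - 85 + 10*(-171)*(-98))/(-171))*(-74717) = (-25468 - (-13 - 85 + 167580)/171)*(-74717) = (-25468 - 1/171*167482)*(-74717) = (-25468 - 167482/171)*(-74717) = -4522510/171*(-74717) = 337908379670/171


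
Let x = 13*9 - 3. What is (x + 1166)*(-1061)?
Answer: -1358080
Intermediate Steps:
x = 114 (x = 117 - 3 = 114)
(x + 1166)*(-1061) = (114 + 1166)*(-1061) = 1280*(-1061) = -1358080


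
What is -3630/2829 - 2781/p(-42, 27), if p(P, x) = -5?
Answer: 2616433/4715 ≈ 554.92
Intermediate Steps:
-3630/2829 - 2781/p(-42, 27) = -3630/2829 - 2781/(-5) = -3630*1/2829 - 2781*(-1/5) = -1210/943 + 2781/5 = 2616433/4715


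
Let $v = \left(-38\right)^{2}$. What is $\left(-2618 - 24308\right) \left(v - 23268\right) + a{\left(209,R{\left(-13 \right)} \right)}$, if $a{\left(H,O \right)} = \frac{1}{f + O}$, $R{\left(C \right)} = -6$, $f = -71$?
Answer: $\frac{45247742847}{77} \approx 5.8763 \cdot 10^{8}$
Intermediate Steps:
$a{\left(H,O \right)} = \frac{1}{-71 + O}$
$v = 1444$
$\left(-2618 - 24308\right) \left(v - 23268\right) + a{\left(209,R{\left(-13 \right)} \right)} = \left(-2618 - 24308\right) \left(1444 - 23268\right) + \frac{1}{-71 - 6} = \left(-26926\right) \left(-21824\right) + \frac{1}{-77} = 587633024 - \frac{1}{77} = \frac{45247742847}{77}$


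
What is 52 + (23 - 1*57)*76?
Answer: -2532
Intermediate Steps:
52 + (23 - 1*57)*76 = 52 + (23 - 57)*76 = 52 - 34*76 = 52 - 2584 = -2532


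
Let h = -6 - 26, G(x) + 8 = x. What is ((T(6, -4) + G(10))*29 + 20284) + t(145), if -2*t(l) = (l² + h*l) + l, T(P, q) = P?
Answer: 12251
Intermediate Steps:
G(x) = -8 + x
h = -32
t(l) = -l²/2 + 31*l/2 (t(l) = -((l² - 32*l) + l)/2 = -(l² - 31*l)/2 = -l²/2 + 31*l/2)
((T(6, -4) + G(10))*29 + 20284) + t(145) = ((6 + (-8 + 10))*29 + 20284) + (½)*145*(31 - 1*145) = ((6 + 2)*29 + 20284) + (½)*145*(31 - 145) = (8*29 + 20284) + (½)*145*(-114) = (232 + 20284) - 8265 = 20516 - 8265 = 12251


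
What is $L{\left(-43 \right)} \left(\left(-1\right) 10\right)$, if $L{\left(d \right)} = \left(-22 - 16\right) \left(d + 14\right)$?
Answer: $-11020$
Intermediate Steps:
$L{\left(d \right)} = -532 - 38 d$ ($L{\left(d \right)} = - 38 \left(14 + d\right) = -532 - 38 d$)
$L{\left(-43 \right)} \left(\left(-1\right) 10\right) = \left(-532 - -1634\right) \left(\left(-1\right) 10\right) = \left(-532 + 1634\right) \left(-10\right) = 1102 \left(-10\right) = -11020$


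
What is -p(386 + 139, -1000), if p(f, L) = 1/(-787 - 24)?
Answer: 1/811 ≈ 0.0012330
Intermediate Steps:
p(f, L) = -1/811 (p(f, L) = 1/(-811) = -1/811)
-p(386 + 139, -1000) = -1*(-1/811) = 1/811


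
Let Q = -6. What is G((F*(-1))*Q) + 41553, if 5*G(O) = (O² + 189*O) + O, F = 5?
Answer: 42873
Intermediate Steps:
G(O) = 38*O + O²/5 (G(O) = ((O² + 189*O) + O)/5 = (O² + 190*O)/5 = 38*O + O²/5)
G((F*(-1))*Q) + 41553 = ((5*(-1))*(-6))*(190 + (5*(-1))*(-6))/5 + 41553 = (-5*(-6))*(190 - 5*(-6))/5 + 41553 = (⅕)*30*(190 + 30) + 41553 = (⅕)*30*220 + 41553 = 1320 + 41553 = 42873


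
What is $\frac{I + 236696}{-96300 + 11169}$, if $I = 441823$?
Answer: $- \frac{75391}{9459} \approx -7.9703$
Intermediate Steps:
$\frac{I + 236696}{-96300 + 11169} = \frac{441823 + 236696}{-96300 + 11169} = \frac{678519}{-85131} = 678519 \left(- \frac{1}{85131}\right) = - \frac{75391}{9459}$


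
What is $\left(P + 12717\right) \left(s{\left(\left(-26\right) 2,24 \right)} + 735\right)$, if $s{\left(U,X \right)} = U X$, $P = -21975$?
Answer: $4749354$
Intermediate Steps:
$\left(P + 12717\right) \left(s{\left(\left(-26\right) 2,24 \right)} + 735\right) = \left(-21975 + 12717\right) \left(\left(-26\right) 2 \cdot 24 + 735\right) = - 9258 \left(\left(-52\right) 24 + 735\right) = - 9258 \left(-1248 + 735\right) = \left(-9258\right) \left(-513\right) = 4749354$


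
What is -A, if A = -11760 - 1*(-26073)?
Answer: -14313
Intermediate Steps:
A = 14313 (A = -11760 + 26073 = 14313)
-A = -1*14313 = -14313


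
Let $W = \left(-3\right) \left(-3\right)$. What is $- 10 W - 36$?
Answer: $-126$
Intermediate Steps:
$W = 9$
$- 10 W - 36 = \left(-10\right) 9 - 36 = -90 - 36 = -126$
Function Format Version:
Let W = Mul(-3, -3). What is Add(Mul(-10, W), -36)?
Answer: -126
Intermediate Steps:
W = 9
Add(Mul(-10, W), -36) = Add(Mul(-10, 9), -36) = Add(-90, -36) = -126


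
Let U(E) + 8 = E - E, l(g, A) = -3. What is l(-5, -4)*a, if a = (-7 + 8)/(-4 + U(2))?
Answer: 1/4 ≈ 0.25000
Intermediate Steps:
U(E) = -8 (U(E) = -8 + (E - E) = -8 + 0 = -8)
a = -1/12 (a = (-7 + 8)/(-4 - 8) = 1/(-12) = 1*(-1/12) = -1/12 ≈ -0.083333)
l(-5, -4)*a = -3*(-1/12) = 1/4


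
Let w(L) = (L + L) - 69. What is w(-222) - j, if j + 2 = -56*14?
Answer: 273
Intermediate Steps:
w(L) = -69 + 2*L (w(L) = 2*L - 69 = -69 + 2*L)
j = -786 (j = -2 - 56*14 = -2 - 784 = -786)
w(-222) - j = (-69 + 2*(-222)) - 1*(-786) = (-69 - 444) + 786 = -513 + 786 = 273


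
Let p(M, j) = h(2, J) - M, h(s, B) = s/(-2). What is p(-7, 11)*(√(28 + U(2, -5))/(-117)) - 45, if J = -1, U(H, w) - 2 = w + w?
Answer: -45 - 4*√5/39 ≈ -45.229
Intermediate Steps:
U(H, w) = 2 + 2*w (U(H, w) = 2 + (w + w) = 2 + 2*w)
h(s, B) = -s/2 (h(s, B) = s*(-½) = -s/2)
p(M, j) = -1 - M (p(M, j) = -½*2 - M = -1 - M)
p(-7, 11)*(√(28 + U(2, -5))/(-117)) - 45 = (-1 - 1*(-7))*(√(28 + (2 + 2*(-5)))/(-117)) - 45 = (-1 + 7)*(√(28 + (2 - 10))*(-1/117)) - 45 = 6*(√(28 - 8)*(-1/117)) - 45 = 6*(√20*(-1/117)) - 45 = 6*((2*√5)*(-1/117)) - 45 = 6*(-2*√5/117) - 45 = -4*√5/39 - 45 = -45 - 4*√5/39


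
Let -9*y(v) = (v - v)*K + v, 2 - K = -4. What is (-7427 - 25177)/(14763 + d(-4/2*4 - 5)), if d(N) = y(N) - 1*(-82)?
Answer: -146718/66809 ≈ -2.1961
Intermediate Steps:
K = 6 (K = 2 - 1*(-4) = 2 + 4 = 6)
y(v) = -v/9 (y(v) = -((v - v)*6 + v)/9 = -(0*6 + v)/9 = -(0 + v)/9 = -v/9)
d(N) = 82 - N/9 (d(N) = -N/9 - 1*(-82) = -N/9 + 82 = 82 - N/9)
(-7427 - 25177)/(14763 + d(-4/2*4 - 5)) = (-7427 - 25177)/(14763 + (82 - (-4/2*4 - 5)/9)) = -32604/(14763 + (82 - (-4*1/2*4 - 5)/9)) = -32604/(14763 + (82 - (-2*4 - 5)/9)) = -32604/(14763 + (82 - (-8 - 5)/9)) = -32604/(14763 + (82 - 1/9*(-13))) = -32604/(14763 + (82 + 13/9)) = -32604/(14763 + 751/9) = -32604/133618/9 = -32604*9/133618 = -146718/66809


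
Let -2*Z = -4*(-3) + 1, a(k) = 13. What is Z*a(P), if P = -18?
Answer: -169/2 ≈ -84.500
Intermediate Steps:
Z = -13/2 (Z = -(-4*(-3) + 1)/2 = -(12 + 1)/2 = -½*13 = -13/2 ≈ -6.5000)
Z*a(P) = -13/2*13 = -169/2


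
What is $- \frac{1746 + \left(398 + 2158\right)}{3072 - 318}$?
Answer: $- \frac{239}{153} \approx -1.5621$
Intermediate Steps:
$- \frac{1746 + \left(398 + 2158\right)}{3072 - 318} = - \frac{1746 + 2556}{2754} = - \frac{4302}{2754} = \left(-1\right) \frac{239}{153} = - \frac{239}{153}$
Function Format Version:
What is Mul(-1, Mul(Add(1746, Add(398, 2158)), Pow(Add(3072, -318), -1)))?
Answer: Rational(-239, 153) ≈ -1.5621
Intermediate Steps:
Mul(-1, Mul(Add(1746, Add(398, 2158)), Pow(Add(3072, -318), -1))) = Mul(-1, Mul(Add(1746, 2556), Pow(2754, -1))) = Mul(-1, Mul(4302, Rational(1, 2754))) = Mul(-1, Rational(239, 153)) = Rational(-239, 153)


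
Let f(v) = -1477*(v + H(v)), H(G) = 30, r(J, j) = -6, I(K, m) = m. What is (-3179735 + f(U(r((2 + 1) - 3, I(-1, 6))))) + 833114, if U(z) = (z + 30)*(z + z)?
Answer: -1965555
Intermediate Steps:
U(z) = 2*z*(30 + z) (U(z) = (30 + z)*(2*z) = 2*z*(30 + z))
f(v) = -44310 - 1477*v (f(v) = -1477*(v + 30) = -1477*(30 + v) = -44310 - 1477*v)
(-3179735 + f(U(r((2 + 1) - 3, I(-1, 6))))) + 833114 = (-3179735 + (-44310 - 2954*(-6)*(30 - 6))) + 833114 = (-3179735 + (-44310 - 2954*(-6)*24)) + 833114 = (-3179735 + (-44310 - 1477*(-288))) + 833114 = (-3179735 + (-44310 + 425376)) + 833114 = (-3179735 + 381066) + 833114 = -2798669 + 833114 = -1965555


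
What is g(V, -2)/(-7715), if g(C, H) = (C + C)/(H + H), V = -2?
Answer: -1/7715 ≈ -0.00012962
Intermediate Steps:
g(C, H) = C/H (g(C, H) = (2*C)/((2*H)) = (2*C)*(1/(2*H)) = C/H)
g(V, -2)/(-7715) = (-2/(-2))/(-7715) = -(-2)*(-1)/(7715*2) = -1/7715*1 = -1/7715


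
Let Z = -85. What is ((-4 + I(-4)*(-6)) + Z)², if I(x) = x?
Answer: 4225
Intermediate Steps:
((-4 + I(-4)*(-6)) + Z)² = ((-4 - 4*(-6)) - 85)² = ((-4 + 24) - 85)² = (20 - 85)² = (-65)² = 4225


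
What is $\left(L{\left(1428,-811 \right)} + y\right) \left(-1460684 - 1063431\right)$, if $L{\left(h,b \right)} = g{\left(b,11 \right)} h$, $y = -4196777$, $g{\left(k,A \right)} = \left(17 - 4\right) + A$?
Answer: $10506641308075$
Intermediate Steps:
$g{\left(k,A \right)} = 13 + A$
$L{\left(h,b \right)} = 24 h$ ($L{\left(h,b \right)} = \left(13 + 11\right) h = 24 h$)
$\left(L{\left(1428,-811 \right)} + y\right) \left(-1460684 - 1063431\right) = \left(24 \cdot 1428 - 4196777\right) \left(-1460684 - 1063431\right) = \left(34272 - 4196777\right) \left(-2524115\right) = \left(-4162505\right) \left(-2524115\right) = 10506641308075$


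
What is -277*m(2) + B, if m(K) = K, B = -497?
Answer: -1051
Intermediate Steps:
-277*m(2) + B = -277*2 - 497 = -554 - 497 = -1051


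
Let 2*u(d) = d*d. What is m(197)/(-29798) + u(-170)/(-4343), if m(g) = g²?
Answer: -599128587/129412714 ≈ -4.6296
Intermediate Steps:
u(d) = d²/2 (u(d) = (d*d)/2 = d²/2)
m(197)/(-29798) + u(-170)/(-4343) = 197²/(-29798) + ((½)*(-170)²)/(-4343) = 38809*(-1/29798) + ((½)*28900)*(-1/4343) = -38809/29798 + 14450*(-1/4343) = -38809/29798 - 14450/4343 = -599128587/129412714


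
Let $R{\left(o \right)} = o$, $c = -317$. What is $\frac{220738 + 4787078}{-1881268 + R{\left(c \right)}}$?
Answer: $- \frac{556424}{209065} \approx -2.6615$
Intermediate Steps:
$\frac{220738 + 4787078}{-1881268 + R{\left(c \right)}} = \frac{220738 + 4787078}{-1881268 - 317} = \frac{5007816}{-1881585} = 5007816 \left(- \frac{1}{1881585}\right) = - \frac{556424}{209065}$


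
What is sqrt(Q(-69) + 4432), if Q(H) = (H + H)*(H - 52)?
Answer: sqrt(21130) ≈ 145.36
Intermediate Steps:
Q(H) = 2*H*(-52 + H) (Q(H) = (2*H)*(-52 + H) = 2*H*(-52 + H))
sqrt(Q(-69) + 4432) = sqrt(2*(-69)*(-52 - 69) + 4432) = sqrt(2*(-69)*(-121) + 4432) = sqrt(16698 + 4432) = sqrt(21130)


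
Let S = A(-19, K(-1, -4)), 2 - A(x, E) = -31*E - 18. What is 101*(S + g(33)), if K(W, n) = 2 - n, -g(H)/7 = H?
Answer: -2525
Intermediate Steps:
g(H) = -7*H
A(x, E) = 20 + 31*E (A(x, E) = 2 - (-31*E - 18) = 2 - (-18 - 31*E) = 2 + (18 + 31*E) = 20 + 31*E)
S = 206 (S = 20 + 31*(2 - 1*(-4)) = 20 + 31*(2 + 4) = 20 + 31*6 = 20 + 186 = 206)
101*(S + g(33)) = 101*(206 - 7*33) = 101*(206 - 231) = 101*(-25) = -2525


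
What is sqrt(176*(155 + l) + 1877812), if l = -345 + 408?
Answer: 2*sqrt(479045) ≈ 1384.3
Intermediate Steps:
l = 63
sqrt(176*(155 + l) + 1877812) = sqrt(176*(155 + 63) + 1877812) = sqrt(176*218 + 1877812) = sqrt(38368 + 1877812) = sqrt(1916180) = 2*sqrt(479045)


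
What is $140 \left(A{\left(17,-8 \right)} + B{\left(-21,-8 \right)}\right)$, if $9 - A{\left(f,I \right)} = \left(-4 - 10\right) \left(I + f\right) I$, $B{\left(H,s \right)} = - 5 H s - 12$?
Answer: $-259140$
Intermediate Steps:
$B{\left(H,s \right)} = -12 - 5 H s$ ($B{\left(H,s \right)} = - 5 H s - 12 = -12 - 5 H s$)
$A{\left(f,I \right)} = 9 - I \left(- 14 I - 14 f\right)$ ($A{\left(f,I \right)} = 9 - \left(-4 - 10\right) \left(I + f\right) I = 9 - - 14 \left(I + f\right) I = 9 - \left(- 14 I - 14 f\right) I = 9 - I \left(- 14 I - 14 f\right)$)
$140 \left(A{\left(17,-8 \right)} + B{\left(-21,-8 \right)}\right) = 140 \left(\left(9 + 14 \left(-8\right)^{2} + 14 \left(-8\right) 17\right) - \left(12 - -840\right)\right) = 140 \left(\left(9 + 14 \cdot 64 - 1904\right) - 852\right) = 140 \left(\left(9 + 896 - 1904\right) - 852\right) = 140 \left(-999 - 852\right) = 140 \left(-1851\right) = -259140$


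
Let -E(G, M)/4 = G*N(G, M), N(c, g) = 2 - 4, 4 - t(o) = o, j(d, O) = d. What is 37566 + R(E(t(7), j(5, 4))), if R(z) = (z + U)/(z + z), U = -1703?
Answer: 1804895/48 ≈ 37602.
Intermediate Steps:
t(o) = 4 - o
N(c, g) = -2
E(G, M) = 8*G (E(G, M) = -4*G*(-2) = -(-8)*G = 8*G)
R(z) = (-1703 + z)/(2*z) (R(z) = (z - 1703)/(z + z) = (-1703 + z)/((2*z)) = (-1703 + z)*(1/(2*z)) = (-1703 + z)/(2*z))
37566 + R(E(t(7), j(5, 4))) = 37566 + (-1703 + 8*(4 - 1*7))/(2*((8*(4 - 1*7)))) = 37566 + (-1703 + 8*(4 - 7))/(2*((8*(4 - 7)))) = 37566 + (-1703 + 8*(-3))/(2*((8*(-3)))) = 37566 + (½)*(-1703 - 24)/(-24) = 37566 + (½)*(-1/24)*(-1727) = 37566 + 1727/48 = 1804895/48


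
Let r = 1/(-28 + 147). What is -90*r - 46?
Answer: -5564/119 ≈ -46.756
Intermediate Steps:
r = 1/119 ≈ 0.0084034
-90*r - 46 = -90*1/119 - 46 = -90/119 - 46 = -5564/119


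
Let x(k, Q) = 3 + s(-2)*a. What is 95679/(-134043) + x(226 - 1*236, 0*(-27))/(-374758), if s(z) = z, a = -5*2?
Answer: -11953184557/16744562198 ≈ -0.71385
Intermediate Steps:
a = -10
x(k, Q) = 23 (x(k, Q) = 3 - 2*(-10) = 3 + 20 = 23)
95679/(-134043) + x(226 - 1*236, 0*(-27))/(-374758) = 95679/(-134043) + 23/(-374758) = 95679*(-1/134043) + 23*(-1/374758) = -31893/44681 - 23/374758 = -11953184557/16744562198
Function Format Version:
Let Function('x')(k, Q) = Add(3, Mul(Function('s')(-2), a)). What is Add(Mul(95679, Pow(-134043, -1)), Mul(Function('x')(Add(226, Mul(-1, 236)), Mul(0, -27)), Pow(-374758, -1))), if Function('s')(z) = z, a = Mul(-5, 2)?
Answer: Rational(-11953184557, 16744562198) ≈ -0.71385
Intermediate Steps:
a = -10
Function('x')(k, Q) = 23 (Function('x')(k, Q) = Add(3, Mul(-2, -10)) = Add(3, 20) = 23)
Add(Mul(95679, Pow(-134043, -1)), Mul(Function('x')(Add(226, Mul(-1, 236)), Mul(0, -27)), Pow(-374758, -1))) = Add(Mul(95679, Pow(-134043, -1)), Mul(23, Pow(-374758, -1))) = Add(Mul(95679, Rational(-1, 134043)), Mul(23, Rational(-1, 374758))) = Add(Rational(-31893, 44681), Rational(-23, 374758)) = Rational(-11953184557, 16744562198)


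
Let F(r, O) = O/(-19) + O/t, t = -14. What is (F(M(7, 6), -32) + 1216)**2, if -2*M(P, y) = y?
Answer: 26327009536/17689 ≈ 1.4883e+6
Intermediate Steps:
M(P, y) = -y/2
F(r, O) = -33*O/266 (F(r, O) = O/(-19) + O/(-14) = O*(-1/19) + O*(-1/14) = -O/19 - O/14 = -33*O/266)
(F(M(7, 6), -32) + 1216)**2 = (-33/266*(-32) + 1216)**2 = (528/133 + 1216)**2 = (162256/133)**2 = 26327009536/17689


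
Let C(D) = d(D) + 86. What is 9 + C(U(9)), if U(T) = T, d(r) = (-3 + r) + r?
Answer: 110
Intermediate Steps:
d(r) = -3 + 2*r
C(D) = 83 + 2*D (C(D) = (-3 + 2*D) + 86 = 83 + 2*D)
9 + C(U(9)) = 9 + (83 + 2*9) = 9 + (83 + 18) = 9 + 101 = 110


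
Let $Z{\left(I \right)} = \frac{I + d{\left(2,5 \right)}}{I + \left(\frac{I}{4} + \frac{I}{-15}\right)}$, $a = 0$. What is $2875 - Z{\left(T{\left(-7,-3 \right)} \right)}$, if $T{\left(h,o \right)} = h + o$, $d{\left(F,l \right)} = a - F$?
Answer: $\frac{204053}{71} \approx 2874.0$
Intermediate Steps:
$d{\left(F,l \right)} = - F$ ($d{\left(F,l \right)} = 0 - F = - F$)
$Z{\left(I \right)} = \frac{60 \left(-2 + I\right)}{71 I}$ ($Z{\left(I \right)} = \frac{I - 2}{I + \left(\frac{I}{4} + \frac{I}{-15}\right)} = \frac{I - 2}{I + \left(I \frac{1}{4} + I \left(- \frac{1}{15}\right)\right)} = \frac{-2 + I}{I + \left(\frac{I}{4} - \frac{I}{15}\right)} = \frac{-2 + I}{I + \frac{11 I}{60}} = \frac{-2 + I}{\frac{71}{60} I} = \left(-2 + I\right) \frac{60}{71 I} = \frac{60 \left(-2 + I\right)}{71 I}$)
$2875 - Z{\left(T{\left(-7,-3 \right)} \right)} = 2875 - \frac{60 \left(-2 - 10\right)}{71 \left(-7 - 3\right)} = 2875 - \frac{60 \left(-2 - 10\right)}{71 \left(-10\right)} = 2875 - \frac{60}{71} \left(- \frac{1}{10}\right) \left(-12\right) = 2875 - \frac{72}{71} = \frac{204053}{71}$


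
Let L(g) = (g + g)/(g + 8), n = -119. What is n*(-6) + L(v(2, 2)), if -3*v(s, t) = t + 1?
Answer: 4996/7 ≈ 713.71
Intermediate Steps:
v(s, t) = -⅓ - t/3 (v(s, t) = -(t + 1)/3 = -(1 + t)/3 = -⅓ - t/3)
L(g) = 2*g/(8 + g) (L(g) = (2*g)/(8 + g) = 2*g/(8 + g))
n*(-6) + L(v(2, 2)) = -119*(-6) + 2*(-⅓ - ⅓*2)/(8 + (-⅓ - ⅓*2)) = 714 + 2*(-⅓ - ⅔)/(8 + (-⅓ - ⅔)) = 714 + 2*(-1)/(8 - 1) = 714 + 2*(-1)/7 = 714 + 2*(-1)*(⅐) = 714 - 2/7 = 4996/7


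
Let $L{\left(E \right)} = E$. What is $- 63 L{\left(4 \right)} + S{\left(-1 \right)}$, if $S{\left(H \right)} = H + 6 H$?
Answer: $-259$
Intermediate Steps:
$S{\left(H \right)} = 7 H$
$- 63 L{\left(4 \right)} + S{\left(-1 \right)} = \left(-63\right) 4 + 7 \left(-1\right) = -252 - 7 = -259$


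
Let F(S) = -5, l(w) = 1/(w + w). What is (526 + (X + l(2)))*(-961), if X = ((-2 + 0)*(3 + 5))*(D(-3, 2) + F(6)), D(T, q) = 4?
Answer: -2084409/4 ≈ -5.2110e+5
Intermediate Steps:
l(w) = 1/(2*w)
X = 16 (X = ((-2 + 0)*(3 + 5))*(4 - 5) = -2*8*(-1) = -16*(-1) = 16)
(526 + (X + l(2)))*(-961) = (526 + (16 + (½)/2))*(-961) = (526 + (16 + (½)*(½)))*(-961) = (526 + (16 + ¼))*(-961) = (526 + 65/4)*(-961) = (2169/4)*(-961) = -2084409/4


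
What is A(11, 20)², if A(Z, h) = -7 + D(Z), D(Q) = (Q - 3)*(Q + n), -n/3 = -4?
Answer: 31329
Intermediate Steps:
n = 12 (n = -3*(-4) = 12)
D(Q) = (-3 + Q)*(12 + Q) (D(Q) = (Q - 3)*(Q + 12) = (-3 + Q)*(12 + Q))
A(Z, h) = -43 + Z² + 9*Z (A(Z, h) = -7 + (-36 + Z² + 9*Z) = -43 + Z² + 9*Z)
A(11, 20)² = (-43 + 11² + 9*11)² = (-43 + 121 + 99)² = 177² = 31329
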